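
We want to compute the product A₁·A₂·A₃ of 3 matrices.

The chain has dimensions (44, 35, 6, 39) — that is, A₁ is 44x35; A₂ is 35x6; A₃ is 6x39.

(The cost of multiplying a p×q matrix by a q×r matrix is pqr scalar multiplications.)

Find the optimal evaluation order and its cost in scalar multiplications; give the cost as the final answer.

19536

(A₁·(A₂·A₃)): cost 68250.
((A₁·A₂)·A₃): cost 19536.
Optimal: ((A₁·A₂)·A₃) with cost 19536.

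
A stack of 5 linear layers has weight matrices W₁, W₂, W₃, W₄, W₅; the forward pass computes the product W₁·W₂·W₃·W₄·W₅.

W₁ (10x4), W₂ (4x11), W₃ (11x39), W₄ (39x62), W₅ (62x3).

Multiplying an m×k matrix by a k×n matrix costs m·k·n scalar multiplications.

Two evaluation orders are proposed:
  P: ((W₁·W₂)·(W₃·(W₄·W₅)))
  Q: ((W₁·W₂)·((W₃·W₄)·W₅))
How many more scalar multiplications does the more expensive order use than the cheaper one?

20103

Order P = ((W₁·W₂)·(W₃·(W₄·W₅))): (W₁·W₂): 10×4 by 4×11 → 10×11, cost 10·4·11 = 440; (W₄·W₅): 39×62 by 62×3 → 39×3, cost 39·62·3 = 7254; (W₃·(W₄·W₅)): 11×39 by 39×3 → 11×3, cost 11·39·3 = 1287; cumulative 8541; ((W₁·W₂)·(W₃·(W₄·W₅))): 10×11 by 11×3 → 10×3, cost 10·11·3 = 330; cumulative 9311. Total 9311.
Order Q = ((W₁·W₂)·((W₃·W₄)·W₅)): (W₁·W₂): 10×4 by 4×11 → 10×11, cost 10·4·11 = 440; (W₃·W₄): 11×39 by 39×62 → 11×62, cost 11·39·62 = 26598; ((W₃·W₄)·W₅): 11×62 by 62×3 → 11×3, cost 11·62·3 = 2046; cumulative 28644; ((W₁·W₂)·((W₃·W₄)·W₅)): 10×11 by 11×3 → 10×3, cost 10·11·3 = 330; cumulative 29414. Total 29414.
Difference: |9311 − 29414| = 20103.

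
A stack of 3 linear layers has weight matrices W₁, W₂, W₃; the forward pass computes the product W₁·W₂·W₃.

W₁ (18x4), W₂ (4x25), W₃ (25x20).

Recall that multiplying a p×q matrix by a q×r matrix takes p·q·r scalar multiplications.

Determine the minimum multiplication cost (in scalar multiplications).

Order (W₁·(W₂·W₃)): (W₂·W₃): 4×25 by 25×20 → 4×20, cost 4·25·20 = 2000; (W₁·(W₂·W₃)): 18×4 by 4×20 → 18×20, cost 18·4·20 = 1440; cumulative 3440. Total 3440.
Order ((W₁·W₂)·W₃): (W₁·W₂): 18×4 by 4×25 → 18×25, cost 18·4·25 = 1800; ((W₁·W₂)·W₃): 18×25 by 25×20 → 18×20, cost 18·25·20 = 9000; cumulative 10800. Total 10800.
Minimum: 3440.

3440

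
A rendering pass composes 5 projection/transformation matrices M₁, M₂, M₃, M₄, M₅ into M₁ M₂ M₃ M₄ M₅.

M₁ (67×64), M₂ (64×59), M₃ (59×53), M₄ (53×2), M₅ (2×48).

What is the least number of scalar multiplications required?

28814

Adjacent pairs: M₁M₂ = 67·64·59 = 252992; M₂M₃ = 64·59·53 = 200128; M₃M₄ = 59·53·2 = 6254; M₄M₅ = 53·2·48 = 5088.
Length 3: M₁..M₃: k=1: 0+200128+67·64·53=427392; k=2: 252992+0+67·59·53=462501 → min 427392 | M₂..M₄: k=2: 0+6254+64·59·2=13806; k=3: 200128+0+64·53·2=206912 → min 13806 | M₃..M₅: k=3: 0+5088+59·53·48=155184; k=4: 6254+0+59·2·48=11918 → min 11918.
Length 4: M₁..M₄: k=1: 0+13806+67·64·2=22382; k=2: 252992+6254+67·59·2=267152; k=3: 427392+0+67·53·2=434494 → min 22382 | M₂..M₅: k=2: 0+11918+64·59·48=193166; k=3: 200128+5088+64·53·48=368032; k=4: 13806+0+64·2·48=19950 → min 19950.
Length 5: M₁..M₅: k=1: 0+19950+67·64·48=225774; k=2: 252992+11918+67·59·48=454654; k=3: 427392+5088+67·53·48=602928; k=4: 22382+0+67·2·48=28814 → min 28814.
Optimal order: ((M₁ (M₂ (M₃ M₄))) M₅) with cost 28814.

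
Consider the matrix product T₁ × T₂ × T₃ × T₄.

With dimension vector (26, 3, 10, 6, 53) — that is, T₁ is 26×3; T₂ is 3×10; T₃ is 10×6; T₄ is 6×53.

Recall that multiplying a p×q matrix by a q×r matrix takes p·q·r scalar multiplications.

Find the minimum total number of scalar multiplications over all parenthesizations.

5268

Adjacent pairs: T₁T₂ = 26·3·10 = 780; T₂T₃ = 3·10·6 = 180; T₃T₄ = 10·6·53 = 3180.
Length 3: T₁..T₃: k=1: 0+180+26·3·6=648; k=2: 780+0+26·10·6=2340 → min 648 | T₂..T₄: k=2: 0+3180+3·10·53=4770; k=3: 180+0+3·6·53=1134 → min 1134.
Length 4: T₁..T₄: k=1: 0+1134+26·3·53=5268; k=2: 780+3180+26·10·53=17740; k=3: 648+0+26·6·53=8916 → min 5268.
Optimal order: (T₁ × ((T₂ × T₃) × T₄)) with cost 5268.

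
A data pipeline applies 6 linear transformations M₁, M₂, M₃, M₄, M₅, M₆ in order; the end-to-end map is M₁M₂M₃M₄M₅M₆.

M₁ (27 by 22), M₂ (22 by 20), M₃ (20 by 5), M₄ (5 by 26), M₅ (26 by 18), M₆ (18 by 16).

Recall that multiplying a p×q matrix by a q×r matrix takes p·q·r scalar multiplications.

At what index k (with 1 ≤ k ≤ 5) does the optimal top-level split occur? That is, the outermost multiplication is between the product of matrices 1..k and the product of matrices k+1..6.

Adjacent pairs: M₁M₂ = 27·22·20 = 11880; M₂M₃ = 22·20·5 = 2200; M₃M₄ = 20·5·26 = 2600; M₄M₅ = 5·26·18 = 2340; M₅M₆ = 26·18·16 = 7488.
Length 3: M₁..M₃: k=1: 0+2200+27·22·5=5170; k=2: 11880+0+27·20·5=14580 → min 5170 | M₂..M₄: k=2: 0+2600+22·20·26=14040; k=3: 2200+0+22·5·26=5060 → min 5060 | M₃..M₅: k=3: 0+2340+20·5·18=4140; k=4: 2600+0+20·26·18=11960 → min 4140 | M₄..M₆: k=4: 0+7488+5·26·16=9568; k=5: 2340+0+5·18·16=3780 → min 3780.
Length 4: M₁..M₄: k=1: 0+5060+27·22·26=20504; k=2: 11880+2600+27·20·26=28520; k=3: 5170+0+27·5·26=8680 → min 8680 | M₂..M₅: k=2: 0+4140+22·20·18=12060; k=3: 2200+2340+22·5·18=6520; k=4: 5060+0+22·26·18=15356 → min 6520 | M₃..M₆: k=3: 0+3780+20·5·16=5380; k=4: 2600+7488+20·26·16=18408; k=5: 4140+0+20·18·16=9900 → min 5380.
Length 5: M₁..M₅: k=1: 0+6520+27·22·18=17212; k=2: 11880+4140+27·20·18=25740; k=3: 5170+2340+27·5·18=9940; k=4: 8680+0+27·26·18=21316 → min 9940 | M₂..M₆: k=2: 0+5380+22·20·16=12420; k=3: 2200+3780+22·5·16=7740; k=4: 5060+7488+22·26·16=21700; k=5: 6520+0+22·18·16=12856 → min 7740.
Top-level splits: k=1: (M₁..M₁)·(M₂..M₆) → 0+7740+27·22·16 = 17244; k=2: (M₁..M₂)·(M₃..M₆) → 11880+5380+27·20·16 = 25900; k=3: (M₁..M₃)·(M₄..M₆) → 5170+3780+27·5·16 = 11110; k=4: (M₁..M₄)·(M₅..M₆) → 8680+7488+27·26·16 = 27400; k=5: (M₁..M₅)·(M₆..M₆) → 9940+0+27·18·16 = 17716.
Best split is after M₃, i.e. k = 3.

3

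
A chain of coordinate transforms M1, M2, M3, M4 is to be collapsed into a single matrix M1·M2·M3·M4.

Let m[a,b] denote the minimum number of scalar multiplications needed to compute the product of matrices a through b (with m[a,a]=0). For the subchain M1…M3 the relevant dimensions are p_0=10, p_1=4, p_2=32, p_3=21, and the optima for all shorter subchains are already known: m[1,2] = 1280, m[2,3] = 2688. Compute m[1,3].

m[1,3] = min over k∈[1,2] of m[1,k]+m[k+1,3]+p_{0}·p_k·p_{3}.
k=1: 0 + 2688 + 10·4·21 = 3528; k=2: 1280 + 0 + 10·32·21 = 8000.
Minimum: 3528 at k=1.

3528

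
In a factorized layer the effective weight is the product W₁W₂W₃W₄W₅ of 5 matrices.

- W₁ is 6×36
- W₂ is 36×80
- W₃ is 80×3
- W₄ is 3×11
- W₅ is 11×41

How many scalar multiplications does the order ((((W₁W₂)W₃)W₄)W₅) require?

21624

(W₁W₂): 6×36 by 36×80 → 6×80, cost 6·36·80 = 17280
((W₁W₂)W₃): 6×80 by 80×3 → 6×3, cost 6·80·3 = 1440; cumulative 18720
(((W₁W₂)W₃)W₄): 6×3 by 3×11 → 6×11, cost 6·3·11 = 198; cumulative 18918
((((W₁W₂)W₃)W₄)W₅): 6×11 by 11×41 → 6×41, cost 6·11·41 = 2706; cumulative 21624
Total: 21624 scalar multiplications.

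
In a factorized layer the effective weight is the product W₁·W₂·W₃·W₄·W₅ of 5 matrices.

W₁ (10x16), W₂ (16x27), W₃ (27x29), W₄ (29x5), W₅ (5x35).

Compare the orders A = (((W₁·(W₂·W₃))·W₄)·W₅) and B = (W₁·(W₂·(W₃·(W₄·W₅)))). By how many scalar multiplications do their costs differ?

Order A = (((W₁·(W₂·W₃))·W₄)·W₅): (W₂·W₃): 16×27 by 27×29 → 16×29, cost 16·27·29 = 12528; (W₁·(W₂·W₃)): 10×16 by 16×29 → 10×29, cost 10·16·29 = 4640; cumulative 17168; ((W₁·(W₂·W₃))·W₄): 10×29 by 29×5 → 10×5, cost 10·29·5 = 1450; cumulative 18618; (((W₁·(W₂·W₃))·W₄)·W₅): 10×5 by 5×35 → 10×35, cost 10·5·35 = 1750; cumulative 20368. Total 20368.
Order B = (W₁·(W₂·(W₃·(W₄·W₅)))): (W₄·W₅): 29×5 by 5×35 → 29×35, cost 29·5·35 = 5075; (W₃·(W₄·W₅)): 27×29 by 29×35 → 27×35, cost 27·29·35 = 27405; cumulative 32480; (W₂·(W₃·(W₄·W₅))): 16×27 by 27×35 → 16×35, cost 16·27·35 = 15120; cumulative 47600; (W₁·(W₂·(W₃·(W₄·W₅)))): 10×16 by 16×35 → 10×35, cost 10·16·35 = 5600; cumulative 53200. Total 53200.
Difference: |20368 − 53200| = 32832.

32832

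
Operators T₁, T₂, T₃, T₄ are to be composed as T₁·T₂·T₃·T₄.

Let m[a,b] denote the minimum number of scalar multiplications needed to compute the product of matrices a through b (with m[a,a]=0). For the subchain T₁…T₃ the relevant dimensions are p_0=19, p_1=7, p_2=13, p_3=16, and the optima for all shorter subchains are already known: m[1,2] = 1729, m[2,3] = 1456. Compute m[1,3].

m[1,3] = min over k∈[1,2] of m[1,k]+m[k+1,3]+p_{0}·p_k·p_{3}.
k=1: 0 + 1456 + 19·7·16 = 3584; k=2: 1729 + 0 + 19·13·16 = 5681.
Minimum: 3584 at k=1.

3584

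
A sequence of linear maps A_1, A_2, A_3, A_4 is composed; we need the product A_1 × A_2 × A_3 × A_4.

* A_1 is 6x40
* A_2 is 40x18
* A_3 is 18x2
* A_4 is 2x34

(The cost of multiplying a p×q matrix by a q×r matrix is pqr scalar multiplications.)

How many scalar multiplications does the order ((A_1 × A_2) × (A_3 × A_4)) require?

9216

(A_1 × A_2): 6×40 by 40×18 → 6×18, cost 6·40·18 = 4320
(A_3 × A_4): 18×2 by 2×34 → 18×34, cost 18·2·34 = 1224
((A_1 × A_2) × (A_3 × A_4)): 6×18 by 18×34 → 6×34, cost 6·18·34 = 3672; cumulative 9216
Total: 9216 scalar multiplications.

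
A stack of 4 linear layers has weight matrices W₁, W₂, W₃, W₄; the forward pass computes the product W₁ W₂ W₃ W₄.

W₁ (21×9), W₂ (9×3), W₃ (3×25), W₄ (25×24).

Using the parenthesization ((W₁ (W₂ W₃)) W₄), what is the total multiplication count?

18000

(W₂ W₃): 9×3 by 3×25 → 9×25, cost 9·3·25 = 675
(W₁ (W₂ W₃)): 21×9 by 9×25 → 21×25, cost 21·9·25 = 4725; cumulative 5400
((W₁ (W₂ W₃)) W₄): 21×25 by 25×24 → 21×24, cost 21·25·24 = 12600; cumulative 18000
Total: 18000 scalar multiplications.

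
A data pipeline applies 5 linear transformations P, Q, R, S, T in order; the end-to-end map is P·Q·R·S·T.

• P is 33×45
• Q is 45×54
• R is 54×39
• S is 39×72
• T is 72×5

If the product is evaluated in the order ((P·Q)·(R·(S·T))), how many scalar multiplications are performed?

113670

(P·Q): 33×45 by 45×54 → 33×54, cost 33·45·54 = 80190
(S·T): 39×72 by 72×5 → 39×5, cost 39·72·5 = 14040
(R·(S·T)): 54×39 by 39×5 → 54×5, cost 54·39·5 = 10530; cumulative 24570
((P·Q)·(R·(S·T))): 33×54 by 54×5 → 33×5, cost 33·54·5 = 8910; cumulative 113670
Total: 113670 scalar multiplications.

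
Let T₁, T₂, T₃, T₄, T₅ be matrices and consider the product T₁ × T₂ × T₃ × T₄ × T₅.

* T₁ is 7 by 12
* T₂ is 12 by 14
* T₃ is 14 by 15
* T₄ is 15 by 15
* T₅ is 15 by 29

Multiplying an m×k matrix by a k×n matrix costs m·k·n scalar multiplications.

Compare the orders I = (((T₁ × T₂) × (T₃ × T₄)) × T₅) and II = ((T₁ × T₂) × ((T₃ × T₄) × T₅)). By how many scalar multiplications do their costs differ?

4417

Order I = (((T₁ × T₂) × (T₃ × T₄)) × T₅): (T₁ × T₂): 7×12 by 12×14 → 7×14, cost 7·12·14 = 1176; (T₃ × T₄): 14×15 by 15×15 → 14×15, cost 14·15·15 = 3150; ((T₁ × T₂) × (T₃ × T₄)): 7×14 by 14×15 → 7×15, cost 7·14·15 = 1470; cumulative 5796; (((T₁ × T₂) × (T₃ × T₄)) × T₅): 7×15 by 15×29 → 7×29, cost 7·15·29 = 3045; cumulative 8841. Total 8841.
Order II = ((T₁ × T₂) × ((T₃ × T₄) × T₅)): (T₁ × T₂): 7×12 by 12×14 → 7×14, cost 7·12·14 = 1176; (T₃ × T₄): 14×15 by 15×15 → 14×15, cost 14·15·15 = 3150; ((T₃ × T₄) × T₅): 14×15 by 15×29 → 14×29, cost 14·15·29 = 6090; cumulative 9240; ((T₁ × T₂) × ((T₃ × T₄) × T₅)): 7×14 by 14×29 → 7×29, cost 7·14·29 = 2842; cumulative 13258. Total 13258.
Difference: |8841 − 13258| = 4417.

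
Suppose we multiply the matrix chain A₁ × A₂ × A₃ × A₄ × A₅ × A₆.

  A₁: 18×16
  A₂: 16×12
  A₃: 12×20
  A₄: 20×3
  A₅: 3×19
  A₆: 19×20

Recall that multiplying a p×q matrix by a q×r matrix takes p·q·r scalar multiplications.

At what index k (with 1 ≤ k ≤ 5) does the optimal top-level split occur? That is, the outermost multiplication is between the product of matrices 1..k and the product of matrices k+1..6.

4

Adjacent pairs: A₁A₂ = 18·16·12 = 3456; A₂A₃ = 16·12·20 = 3840; A₃A₄ = 12·20·3 = 720; A₄A₅ = 20·3·19 = 1140; A₅A₆ = 3·19·20 = 1140.
Length 3: A₁..A₃: k=1: 0+3840+18·16·20=9600; k=2: 3456+0+18·12·20=7776 → min 7776 | A₂..A₄: k=2: 0+720+16·12·3=1296; k=3: 3840+0+16·20·3=4800 → min 1296 | A₃..A₅: k=3: 0+1140+12·20·19=5700; k=4: 720+0+12·3·19=1404 → min 1404 | A₄..A₆: k=4: 0+1140+20·3·20=2340; k=5: 1140+0+20·19·20=8740 → min 2340.
Length 4: A₁..A₄: k=1: 0+1296+18·16·3=2160; k=2: 3456+720+18·12·3=4824; k=3: 7776+0+18·20·3=8856 → min 2160 | A₂..A₅: k=2: 0+1404+16·12·19=5052; k=3: 3840+1140+16·20·19=11060; k=4: 1296+0+16·3·19=2208 → min 2208 | A₃..A₆: k=3: 0+2340+12·20·20=7140; k=4: 720+1140+12·3·20=2580; k=5: 1404+0+12·19·20=5964 → min 2580.
Length 5: A₁..A₅: k=1: 0+2208+18·16·19=7680; k=2: 3456+1404+18·12·19=8964; k=3: 7776+1140+18·20·19=15756; k=4: 2160+0+18·3·19=3186 → min 3186 | A₂..A₆: k=2: 0+2580+16·12·20=6420; k=3: 3840+2340+16·20·20=12580; k=4: 1296+1140+16·3·20=3396; k=5: 2208+0+16·19·20=8288 → min 3396.
Top-level splits: k=1: (A₁..A₁)·(A₂..A₆) → 0+3396+18·16·20 = 9156; k=2: (A₁..A₂)·(A₃..A₆) → 3456+2580+18·12·20 = 10356; k=3: (A₁..A₃)·(A₄..A₆) → 7776+2340+18·20·20 = 17316; k=4: (A₁..A₄)·(A₅..A₆) → 2160+1140+18·3·20 = 4380; k=5: (A₁..A₅)·(A₆..A₆) → 3186+0+18·19·20 = 10026.
Best split is after A₄, i.e. k = 4.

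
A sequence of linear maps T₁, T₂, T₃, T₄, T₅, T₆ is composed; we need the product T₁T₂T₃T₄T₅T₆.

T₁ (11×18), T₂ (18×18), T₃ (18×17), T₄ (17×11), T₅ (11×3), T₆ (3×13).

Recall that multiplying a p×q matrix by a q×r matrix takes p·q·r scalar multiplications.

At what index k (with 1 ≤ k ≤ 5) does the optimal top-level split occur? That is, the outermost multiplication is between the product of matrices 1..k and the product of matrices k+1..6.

5

Adjacent pairs: T₁T₂ = 11·18·18 = 3564; T₂T₃ = 18·18·17 = 5508; T₃T₄ = 18·17·11 = 3366; T₄T₅ = 17·11·3 = 561; T₅T₆ = 11·3·13 = 429.
Length 3: T₁..T₃: k=1: 0+5508+11·18·17=8874; k=2: 3564+0+11·18·17=6930 → min 6930 | T₂..T₄: k=2: 0+3366+18·18·11=6930; k=3: 5508+0+18·17·11=8874 → min 6930 | T₃..T₅: k=3: 0+561+18·17·3=1479; k=4: 3366+0+18·11·3=3960 → min 1479 | T₄..T₆: k=4: 0+429+17·11·13=2860; k=5: 561+0+17·3·13=1224 → min 1224.
Length 4: T₁..T₄: k=1: 0+6930+11·18·11=9108; k=2: 3564+3366+11·18·11=9108; k=3: 6930+0+11·17·11=8987 → min 8987 | T₂..T₅: k=2: 0+1479+18·18·3=2451; k=3: 5508+561+18·17·3=6987; k=4: 6930+0+18·11·3=7524 → min 2451 | T₃..T₆: k=3: 0+1224+18·17·13=5202; k=4: 3366+429+18·11·13=6369; k=5: 1479+0+18·3·13=2181 → min 2181.
Length 5: T₁..T₅: k=1: 0+2451+11·18·3=3045; k=2: 3564+1479+11·18·3=5637; k=3: 6930+561+11·17·3=8052; k=4: 8987+0+11·11·3=9350 → min 3045 | T₂..T₆: k=2: 0+2181+18·18·13=6393; k=3: 5508+1224+18·17·13=10710; k=4: 6930+429+18·11·13=9933; k=5: 2451+0+18·3·13=3153 → min 3153.
Top-level splits: k=1: (T₁..T₁)·(T₂..T₆) → 0+3153+11·18·13 = 5727; k=2: (T₁..T₂)·(T₃..T₆) → 3564+2181+11·18·13 = 8319; k=3: (T₁..T₃)·(T₄..T₆) → 6930+1224+11·17·13 = 10585; k=4: (T₁..T₄)·(T₅..T₆) → 8987+429+11·11·13 = 10989; k=5: (T₁..T₅)·(T₆..T₆) → 3045+0+11·3·13 = 3474.
Best split is after T₅, i.e. k = 5.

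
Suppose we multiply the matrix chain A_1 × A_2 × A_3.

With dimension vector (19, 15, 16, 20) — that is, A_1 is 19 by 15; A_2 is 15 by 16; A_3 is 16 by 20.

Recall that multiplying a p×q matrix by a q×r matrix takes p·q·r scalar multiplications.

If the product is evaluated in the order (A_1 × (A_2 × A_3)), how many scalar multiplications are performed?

10500

(A_2 × A_3): 15×16 by 16×20 → 15×20, cost 15·16·20 = 4800
(A_1 × (A_2 × A_3)): 19×15 by 15×20 → 19×20, cost 19·15·20 = 5700; cumulative 10500
Total: 10500 scalar multiplications.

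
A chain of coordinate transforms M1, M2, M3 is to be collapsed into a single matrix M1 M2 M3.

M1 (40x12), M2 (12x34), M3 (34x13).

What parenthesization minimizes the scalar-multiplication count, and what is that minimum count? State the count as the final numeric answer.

(M1 (M2 M3)): cost 11544.
((M1 M2) M3): cost 34000.
Optimal: (M1 (M2 M3)) with cost 11544.

11544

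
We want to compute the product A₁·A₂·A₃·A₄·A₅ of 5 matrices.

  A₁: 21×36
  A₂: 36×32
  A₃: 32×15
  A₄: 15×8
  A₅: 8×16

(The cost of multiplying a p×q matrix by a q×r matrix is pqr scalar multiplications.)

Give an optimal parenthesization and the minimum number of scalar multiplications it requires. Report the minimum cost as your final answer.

21792

Adjacent pairs: A₁A₂ = 21·36·32 = 24192; A₂A₃ = 36·32·15 = 17280; A₃A₄ = 32·15·8 = 3840; A₄A₅ = 15·8·16 = 1920.
Length 3: A₁..A₃: k=1: 0+17280+21·36·15=28620; k=2: 24192+0+21·32·15=34272 → min 28620 | A₂..A₄: k=2: 0+3840+36·32·8=13056; k=3: 17280+0+36·15·8=21600 → min 13056 | A₃..A₅: k=3: 0+1920+32·15·16=9600; k=4: 3840+0+32·8·16=7936 → min 7936.
Length 4: A₁..A₄: k=1: 0+13056+21·36·8=19104; k=2: 24192+3840+21·32·8=33408; k=3: 28620+0+21·15·8=31140 → min 19104 | A₂..A₅: k=2: 0+7936+36·32·16=26368; k=3: 17280+1920+36·15·16=27840; k=4: 13056+0+36·8·16=17664 → min 17664.
Length 5: A₁..A₅: k=1: 0+17664+21·36·16=29760; k=2: 24192+7936+21·32·16=42880; k=3: 28620+1920+21·15·16=35580; k=4: 19104+0+21·8·16=21792 → min 21792.
Optimal parenthesization: ((A₁·(A₂·(A₃·A₄)))·A₅) with cost 21792.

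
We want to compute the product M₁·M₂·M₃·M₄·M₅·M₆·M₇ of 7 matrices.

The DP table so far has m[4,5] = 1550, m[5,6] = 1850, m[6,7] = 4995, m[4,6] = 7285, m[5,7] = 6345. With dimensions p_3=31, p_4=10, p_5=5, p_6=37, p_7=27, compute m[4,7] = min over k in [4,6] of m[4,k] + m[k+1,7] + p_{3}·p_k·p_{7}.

10730

m[4,7] = min over k∈[4,6] of m[4,k]+m[k+1,7]+p_{3}·p_k·p_{7}.
k=4: 0 + 6345 + 31·10·27 = 14715; k=5: 1550 + 4995 + 31·5·27 = 10730; k=6: 7285 + 0 + 31·37·27 = 38254.
Minimum: 10730 at k=5.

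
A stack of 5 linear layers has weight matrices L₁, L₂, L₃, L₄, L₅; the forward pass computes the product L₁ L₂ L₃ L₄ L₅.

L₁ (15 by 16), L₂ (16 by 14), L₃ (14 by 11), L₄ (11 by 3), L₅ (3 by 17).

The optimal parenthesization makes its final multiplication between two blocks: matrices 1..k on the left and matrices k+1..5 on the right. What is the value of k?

Adjacent pairs: L₁L₂ = 15·16·14 = 3360; L₂L₃ = 16·14·11 = 2464; L₃L₄ = 14·11·3 = 462; L₄L₅ = 11·3·17 = 561.
Length 3: L₁..L₃: k=1: 0+2464+15·16·11=5104; k=2: 3360+0+15·14·11=5670 → min 5104 | L₂..L₄: k=2: 0+462+16·14·3=1134; k=3: 2464+0+16·11·3=2992 → min 1134 | L₃..L₅: k=3: 0+561+14·11·17=3179; k=4: 462+0+14·3·17=1176 → min 1176.
Length 4: L₁..L₄: k=1: 0+1134+15·16·3=1854; k=2: 3360+462+15·14·3=4452; k=3: 5104+0+15·11·3=5599 → min 1854 | L₂..L₅: k=2: 0+1176+16·14·17=4984; k=3: 2464+561+16·11·17=6017; k=4: 1134+0+16·3·17=1950 → min 1950.
Top-level splits: k=1: (L₁..L₁)·(L₂..L₅) → 0+1950+15·16·17 = 6030; k=2: (L₁..L₂)·(L₃..L₅) → 3360+1176+15·14·17 = 8106; k=3: (L₁..L₃)·(L₄..L₅) → 5104+561+15·11·17 = 8470; k=4: (L₁..L₄)·(L₅..L₅) → 1854+0+15·3·17 = 2619.
Best split is after L₄, i.e. k = 4.

4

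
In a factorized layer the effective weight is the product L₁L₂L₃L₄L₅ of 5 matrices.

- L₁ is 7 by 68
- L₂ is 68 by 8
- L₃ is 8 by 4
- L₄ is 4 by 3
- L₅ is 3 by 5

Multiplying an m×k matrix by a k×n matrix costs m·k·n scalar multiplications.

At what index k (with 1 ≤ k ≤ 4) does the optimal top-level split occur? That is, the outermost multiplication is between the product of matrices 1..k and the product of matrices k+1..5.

4

Adjacent pairs: L₁L₂ = 7·68·8 = 3808; L₂L₃ = 68·8·4 = 2176; L₃L₄ = 8·4·3 = 96; L₄L₅ = 4·3·5 = 60.
Length 3: L₁..L₃: k=1: 0+2176+7·68·4=4080; k=2: 3808+0+7·8·4=4032 → min 4032 | L₂..L₄: k=2: 0+96+68·8·3=1728; k=3: 2176+0+68·4·3=2992 → min 1728 | L₃..L₅: k=3: 0+60+8·4·5=220; k=4: 96+0+8·3·5=216 → min 216.
Length 4: L₁..L₄: k=1: 0+1728+7·68·3=3156; k=2: 3808+96+7·8·3=4072; k=3: 4032+0+7·4·3=4116 → min 3156 | L₂..L₅: k=2: 0+216+68·8·5=2936; k=3: 2176+60+68·4·5=3596; k=4: 1728+0+68·3·5=2748 → min 2748.
Top-level splits: k=1: (L₁..L₁)·(L₂..L₅) → 0+2748+7·68·5 = 5128; k=2: (L₁..L₂)·(L₃..L₅) → 3808+216+7·8·5 = 4304; k=3: (L₁..L₃)·(L₄..L₅) → 4032+60+7·4·5 = 4232; k=4: (L₁..L₄)·(L₅..L₅) → 3156+0+7·3·5 = 3261.
Best split is after L₄, i.e. k = 4.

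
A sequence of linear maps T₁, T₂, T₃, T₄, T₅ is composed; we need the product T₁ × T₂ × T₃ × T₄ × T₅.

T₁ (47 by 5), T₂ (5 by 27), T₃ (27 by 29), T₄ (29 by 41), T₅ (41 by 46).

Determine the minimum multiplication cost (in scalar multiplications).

Adjacent pairs: T₁T₂ = 47·5·27 = 6345; T₂T₃ = 5·27·29 = 3915; T₃T₄ = 27·29·41 = 32103; T₄T₅ = 29·41·46 = 54694.
Length 3: T₁..T₃: k=1: 0+3915+47·5·29=10730; k=2: 6345+0+47·27·29=43146 → min 10730 | T₂..T₄: k=2: 0+32103+5·27·41=37638; k=3: 3915+0+5·29·41=9860 → min 9860 | T₃..T₅: k=3: 0+54694+27·29·46=90712; k=4: 32103+0+27·41·46=83025 → min 83025.
Length 4: T₁..T₄: k=1: 0+9860+47·5·41=19495; k=2: 6345+32103+47·27·41=90477; k=3: 10730+0+47·29·41=66613 → min 19495 | T₂..T₅: k=2: 0+83025+5·27·46=89235; k=3: 3915+54694+5·29·46=65279; k=4: 9860+0+5·41·46=19290 → min 19290.
Length 5: T₁..T₅: k=1: 0+19290+47·5·46=30100; k=2: 6345+83025+47·27·46=147744; k=3: 10730+54694+47·29·46=128122; k=4: 19495+0+47·41·46=108137 → min 30100.
Optimal order: (T₁ × (((T₂ × T₃) × T₄) × T₅)) with cost 30100.

30100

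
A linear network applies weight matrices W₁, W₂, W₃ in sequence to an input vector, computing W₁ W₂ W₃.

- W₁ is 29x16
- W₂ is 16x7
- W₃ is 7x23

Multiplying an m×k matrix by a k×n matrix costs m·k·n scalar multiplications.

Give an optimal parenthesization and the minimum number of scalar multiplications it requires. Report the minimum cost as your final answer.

7917

(W₁ (W₂ W₃)): cost 13248.
((W₁ W₂) W₃): cost 7917.
Optimal: ((W₁ W₂) W₃) with cost 7917.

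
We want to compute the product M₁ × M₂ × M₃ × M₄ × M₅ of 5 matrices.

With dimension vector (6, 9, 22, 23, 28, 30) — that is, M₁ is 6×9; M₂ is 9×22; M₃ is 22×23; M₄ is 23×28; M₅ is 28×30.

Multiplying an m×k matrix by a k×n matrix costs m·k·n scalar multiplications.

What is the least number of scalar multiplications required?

Adjacent pairs: M₁M₂ = 6·9·22 = 1188; M₂M₃ = 9·22·23 = 4554; M₃M₄ = 22·23·28 = 14168; M₄M₅ = 23·28·30 = 19320.
Length 3: M₁..M₃: k=1: 0+4554+6·9·23=5796; k=2: 1188+0+6·22·23=4224 → min 4224 | M₂..M₄: k=2: 0+14168+9·22·28=19712; k=3: 4554+0+9·23·28=10350 → min 10350 | M₃..M₅: k=3: 0+19320+22·23·30=34500; k=4: 14168+0+22·28·30=32648 → min 32648.
Length 4: M₁..M₄: k=1: 0+10350+6·9·28=11862; k=2: 1188+14168+6·22·28=19052; k=3: 4224+0+6·23·28=8088 → min 8088 | M₂..M₅: k=2: 0+32648+9·22·30=38588; k=3: 4554+19320+9·23·30=30084; k=4: 10350+0+9·28·30=17910 → min 17910.
Length 5: M₁..M₅: k=1: 0+17910+6·9·30=19530; k=2: 1188+32648+6·22·30=37796; k=3: 4224+19320+6·23·30=27684; k=4: 8088+0+6·28·30=13128 → min 13128.
Optimal order: ((((M₁ × M₂) × M₃) × M₄) × M₅) with cost 13128.

13128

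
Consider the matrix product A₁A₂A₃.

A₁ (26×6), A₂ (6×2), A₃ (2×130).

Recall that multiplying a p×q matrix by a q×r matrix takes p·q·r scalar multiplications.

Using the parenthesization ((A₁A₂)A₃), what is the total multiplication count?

(A₁A₂): 26×6 by 6×2 → 26×2, cost 26·6·2 = 312
((A₁A₂)A₃): 26×2 by 2×130 → 26×130, cost 26·2·130 = 6760; cumulative 7072
Total: 7072 scalar multiplications.

7072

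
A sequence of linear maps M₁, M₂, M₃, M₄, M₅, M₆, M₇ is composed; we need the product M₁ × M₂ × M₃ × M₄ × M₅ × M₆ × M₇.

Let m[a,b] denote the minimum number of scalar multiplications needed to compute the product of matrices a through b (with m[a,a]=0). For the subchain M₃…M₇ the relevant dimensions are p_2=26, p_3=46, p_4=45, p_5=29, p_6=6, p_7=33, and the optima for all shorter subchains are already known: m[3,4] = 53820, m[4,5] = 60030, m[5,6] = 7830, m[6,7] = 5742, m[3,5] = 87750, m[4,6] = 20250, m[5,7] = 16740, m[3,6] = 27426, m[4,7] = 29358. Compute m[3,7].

32574

m[3,7] = min over k∈[3,6] of m[3,k]+m[k+1,7]+p_{2}·p_k·p_{7}.
k=3: 0 + 29358 + 26·46·33 = 68826; k=4: 53820 + 16740 + 26·45·33 = 109170; k=5: 87750 + 5742 + 26·29·33 = 118374; k=6: 27426 + 0 + 26·6·33 = 32574.
Minimum: 32574 at k=6.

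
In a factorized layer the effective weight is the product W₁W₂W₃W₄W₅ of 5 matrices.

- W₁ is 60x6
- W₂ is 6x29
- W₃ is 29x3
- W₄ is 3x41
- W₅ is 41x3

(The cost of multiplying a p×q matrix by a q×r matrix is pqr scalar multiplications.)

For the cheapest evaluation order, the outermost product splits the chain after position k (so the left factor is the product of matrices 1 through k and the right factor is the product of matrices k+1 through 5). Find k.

Adjacent pairs: W₁W₂ = 60·6·29 = 10440; W₂W₃ = 6·29·3 = 522; W₃W₄ = 29·3·41 = 3567; W₄W₅ = 3·41·3 = 369.
Length 3: W₁..W₃: k=1: 0+522+60·6·3=1602; k=2: 10440+0+60·29·3=15660 → min 1602 | W₂..W₄: k=2: 0+3567+6·29·41=10701; k=3: 522+0+6·3·41=1260 → min 1260 | W₃..W₅: k=3: 0+369+29·3·3=630; k=4: 3567+0+29·41·3=7134 → min 630.
Length 4: W₁..W₄: k=1: 0+1260+60·6·41=16020; k=2: 10440+3567+60·29·41=85347; k=3: 1602+0+60·3·41=8982 → min 8982 | W₂..W₅: k=2: 0+630+6·29·3=1152; k=3: 522+369+6·3·3=945; k=4: 1260+0+6·41·3=1998 → min 945.
Top-level splits: k=1: (W₁..W₁)·(W₂..W₅) → 0+945+60·6·3 = 2025; k=2: (W₁..W₂)·(W₃..W₅) → 10440+630+60·29·3 = 16290; k=3: (W₁..W₃)·(W₄..W₅) → 1602+369+60·3·3 = 2511; k=4: (W₁..W₄)·(W₅..W₅) → 8982+0+60·41·3 = 16362.
Best split is after W₁, i.e. k = 1.

1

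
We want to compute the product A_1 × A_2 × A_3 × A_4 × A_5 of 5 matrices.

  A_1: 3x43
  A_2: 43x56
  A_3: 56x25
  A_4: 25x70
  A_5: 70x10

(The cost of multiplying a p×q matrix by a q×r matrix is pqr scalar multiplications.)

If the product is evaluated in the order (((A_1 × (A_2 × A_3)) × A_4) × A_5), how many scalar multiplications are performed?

(A_2 × A_3): 43×56 by 56×25 → 43×25, cost 43·56·25 = 60200
(A_1 × (A_2 × A_3)): 3×43 by 43×25 → 3×25, cost 3·43·25 = 3225; cumulative 63425
((A_1 × (A_2 × A_3)) × A_4): 3×25 by 25×70 → 3×70, cost 3·25·70 = 5250; cumulative 68675
(((A_1 × (A_2 × A_3)) × A_4) × A_5): 3×70 by 70×10 → 3×10, cost 3·70·10 = 2100; cumulative 70775
Total: 70775 scalar multiplications.

70775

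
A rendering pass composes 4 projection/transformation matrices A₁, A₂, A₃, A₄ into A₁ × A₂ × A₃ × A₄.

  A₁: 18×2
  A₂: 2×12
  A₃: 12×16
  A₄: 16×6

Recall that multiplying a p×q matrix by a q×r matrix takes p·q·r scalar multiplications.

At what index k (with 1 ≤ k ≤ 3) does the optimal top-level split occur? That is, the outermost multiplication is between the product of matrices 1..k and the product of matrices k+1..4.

Adjacent pairs: A₁A₂ = 18·2·12 = 432; A₂A₃ = 2·12·16 = 384; A₃A₄ = 12·16·6 = 1152.
Length 3: A₁..A₃: k=1: 0+384+18·2·16=960; k=2: 432+0+18·12·16=3888 → min 960 | A₂..A₄: k=2: 0+1152+2·12·6=1296; k=3: 384+0+2·16·6=576 → min 576.
Top-level splits: k=1: (A₁..A₁)·(A₂..A₄) → 0+576+18·2·6 = 792; k=2: (A₁..A₂)·(A₃..A₄) → 432+1152+18·12·6 = 2880; k=3: (A₁..A₃)·(A₄..A₄) → 960+0+18·16·6 = 2688.
Best split is after A₁, i.e. k = 1.

1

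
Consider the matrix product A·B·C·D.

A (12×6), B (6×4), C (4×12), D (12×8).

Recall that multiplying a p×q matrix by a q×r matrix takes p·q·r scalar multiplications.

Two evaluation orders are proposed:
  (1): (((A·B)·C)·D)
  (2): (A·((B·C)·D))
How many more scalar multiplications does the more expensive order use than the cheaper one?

576

Order (1) = (((A·B)·C)·D): (A·B): 12×6 by 6×4 → 12×4, cost 12·6·4 = 288; ((A·B)·C): 12×4 by 4×12 → 12×12, cost 12·4·12 = 576; cumulative 864; (((A·B)·C)·D): 12×12 by 12×8 → 12×8, cost 12·12·8 = 1152; cumulative 2016. Total 2016.
Order (2) = (A·((B·C)·D)): (B·C): 6×4 by 4×12 → 6×12, cost 6·4·12 = 288; ((B·C)·D): 6×12 by 12×8 → 6×8, cost 6·12·8 = 576; cumulative 864; (A·((B·C)·D)): 12×6 by 6×8 → 12×8, cost 12·6·8 = 576; cumulative 1440. Total 1440.
Difference: |2016 − 1440| = 576.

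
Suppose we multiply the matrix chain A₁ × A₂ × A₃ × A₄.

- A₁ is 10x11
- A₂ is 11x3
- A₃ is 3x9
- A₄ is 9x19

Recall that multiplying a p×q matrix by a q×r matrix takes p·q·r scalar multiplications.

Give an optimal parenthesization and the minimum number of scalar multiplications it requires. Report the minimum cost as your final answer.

1413

Adjacent pairs: A₁A₂ = 10·11·3 = 330; A₂A₃ = 11·3·9 = 297; A₃A₄ = 3·9·19 = 513.
Length 3: A₁..A₃: k=1: 0+297+10·11·9=1287; k=2: 330+0+10·3·9=600 → min 600 | A₂..A₄: k=2: 0+513+11·3·19=1140; k=3: 297+0+11·9·19=2178 → min 1140.
Length 4: A₁..A₄: k=1: 0+1140+10·11·19=3230; k=2: 330+513+10·3·19=1413; k=3: 600+0+10·9·19=2310 → min 1413.
Optimal parenthesization: ((A₁ × A₂) × (A₃ × A₄)) with cost 1413.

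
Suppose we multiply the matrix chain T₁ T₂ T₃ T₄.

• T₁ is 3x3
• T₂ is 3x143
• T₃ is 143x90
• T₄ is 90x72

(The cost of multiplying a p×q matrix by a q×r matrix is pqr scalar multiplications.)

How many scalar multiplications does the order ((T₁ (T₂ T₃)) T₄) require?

58860

(T₂ T₃): 3×143 by 143×90 → 3×90, cost 3·143·90 = 38610
(T₁ (T₂ T₃)): 3×3 by 3×90 → 3×90, cost 3·3·90 = 810; cumulative 39420
((T₁ (T₂ T₃)) T₄): 3×90 by 90×72 → 3×72, cost 3·90·72 = 19440; cumulative 58860
Total: 58860 scalar multiplications.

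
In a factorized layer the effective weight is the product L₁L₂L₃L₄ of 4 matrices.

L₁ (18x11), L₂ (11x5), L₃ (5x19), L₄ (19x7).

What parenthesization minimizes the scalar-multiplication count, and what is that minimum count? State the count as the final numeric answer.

2285

Adjacent pairs: L₁L₂ = 18·11·5 = 990; L₂L₃ = 11·5·19 = 1045; L₃L₄ = 5·19·7 = 665.
Length 3: L₁..L₃: k=1: 0+1045+18·11·19=4807; k=2: 990+0+18·5·19=2700 → min 2700 | L₂..L₄: k=2: 0+665+11·5·7=1050; k=3: 1045+0+11·19·7=2508 → min 1050.
Length 4: L₁..L₄: k=1: 0+1050+18·11·7=2436; k=2: 990+665+18·5·7=2285; k=3: 2700+0+18·19·7=5094 → min 2285.
Optimal parenthesization: ((L₁L₂)(L₃L₄)) with cost 2285.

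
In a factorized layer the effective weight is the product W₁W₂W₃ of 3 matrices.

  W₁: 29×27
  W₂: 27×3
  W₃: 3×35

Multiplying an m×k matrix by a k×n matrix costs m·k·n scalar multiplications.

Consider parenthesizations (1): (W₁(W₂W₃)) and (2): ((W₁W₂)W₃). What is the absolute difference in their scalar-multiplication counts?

Order (1) = (W₁(W₂W₃)): (W₂W₃): 27×3 by 3×35 → 27×35, cost 27·3·35 = 2835; (W₁(W₂W₃)): 29×27 by 27×35 → 29×35, cost 29·27·35 = 27405; cumulative 30240. Total 30240.
Order (2) = ((W₁W₂)W₃): (W₁W₂): 29×27 by 27×3 → 29×3, cost 29·27·3 = 2349; ((W₁W₂)W₃): 29×3 by 3×35 → 29×35, cost 29·3·35 = 3045; cumulative 5394. Total 5394.
Difference: |30240 − 5394| = 24846.

24846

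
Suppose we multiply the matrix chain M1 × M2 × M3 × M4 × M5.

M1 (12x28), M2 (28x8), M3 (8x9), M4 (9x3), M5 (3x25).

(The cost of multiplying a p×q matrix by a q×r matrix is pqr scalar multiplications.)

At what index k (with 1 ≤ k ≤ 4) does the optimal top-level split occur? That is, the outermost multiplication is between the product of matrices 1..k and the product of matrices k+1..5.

4

Adjacent pairs: M1M2 = 12·28·8 = 2688; M2M3 = 28·8·9 = 2016; M3M4 = 8·9·3 = 216; M4M5 = 9·3·25 = 675.
Length 3: M1..M3: k=1: 0+2016+12·28·9=5040; k=2: 2688+0+12·8·9=3552 → min 3552 | M2..M4: k=2: 0+216+28·8·3=888; k=3: 2016+0+28·9·3=2772 → min 888 | M3..M5: k=3: 0+675+8·9·25=2475; k=4: 216+0+8·3·25=816 → min 816.
Length 4: M1..M4: k=1: 0+888+12·28·3=1896; k=2: 2688+216+12·8·3=3192; k=3: 3552+0+12·9·3=3876 → min 1896 | M2..M5: k=2: 0+816+28·8·25=6416; k=3: 2016+675+28·9·25=8991; k=4: 888+0+28·3·25=2988 → min 2988.
Top-level splits: k=1: (M1..M1)·(M2..M5) → 0+2988+12·28·25 = 11388; k=2: (M1..M2)·(M3..M5) → 2688+816+12·8·25 = 5904; k=3: (M1..M3)·(M4..M5) → 3552+675+12·9·25 = 6927; k=4: (M1..M4)·(M5..M5) → 1896+0+12·3·25 = 2796.
Best split is after M4, i.e. k = 4.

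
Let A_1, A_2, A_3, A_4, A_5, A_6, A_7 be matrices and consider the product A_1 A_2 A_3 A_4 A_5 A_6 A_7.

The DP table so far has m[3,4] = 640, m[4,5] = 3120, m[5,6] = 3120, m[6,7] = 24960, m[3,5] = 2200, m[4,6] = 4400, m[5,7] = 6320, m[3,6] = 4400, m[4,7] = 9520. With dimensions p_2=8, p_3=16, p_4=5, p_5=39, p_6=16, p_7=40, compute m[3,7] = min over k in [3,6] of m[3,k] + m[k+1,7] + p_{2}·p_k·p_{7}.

m[3,7] = min over k∈[3,6] of m[3,k]+m[k+1,7]+p_{2}·p_k·p_{7}.
k=3: 0 + 9520 + 8·16·40 = 14640; k=4: 640 + 6320 + 8·5·40 = 8560; k=5: 2200 + 24960 + 8·39·40 = 39640; k=6: 4400 + 0 + 8·16·40 = 9520.
Minimum: 8560 at k=4.

8560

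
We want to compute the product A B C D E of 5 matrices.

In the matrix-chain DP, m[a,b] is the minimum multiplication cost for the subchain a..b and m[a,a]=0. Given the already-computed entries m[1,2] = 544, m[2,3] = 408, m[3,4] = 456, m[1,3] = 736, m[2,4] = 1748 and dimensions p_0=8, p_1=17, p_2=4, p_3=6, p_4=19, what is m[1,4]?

m[1,4] = min over k∈[1,3] of m[1,k]+m[k+1,4]+p_{0}·p_k·p_{4}.
k=1: 0 + 1748 + 8·17·19 = 4332; k=2: 544 + 456 + 8·4·19 = 1608; k=3: 736 + 0 + 8·6·19 = 1648.
Minimum: 1608 at k=2.

1608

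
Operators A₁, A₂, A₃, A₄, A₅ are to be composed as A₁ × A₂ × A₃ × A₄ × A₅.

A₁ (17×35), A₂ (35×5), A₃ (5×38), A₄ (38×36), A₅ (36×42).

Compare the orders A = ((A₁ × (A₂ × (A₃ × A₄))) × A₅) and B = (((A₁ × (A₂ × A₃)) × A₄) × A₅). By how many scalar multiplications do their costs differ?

Order A = ((A₁ × (A₂ × (A₃ × A₄))) × A₅): (A₃ × A₄): 5×38 by 38×36 → 5×36, cost 5·38·36 = 6840; (A₂ × (A₃ × A₄)): 35×5 by 5×36 → 35×36, cost 35·5·36 = 6300; cumulative 13140; (A₁ × (A₂ × (A₃ × A₄))): 17×35 by 35×36 → 17×36, cost 17·35·36 = 21420; cumulative 34560; ((A₁ × (A₂ × (A₃ × A₄))) × A₅): 17×36 by 36×42 → 17×42, cost 17·36·42 = 25704; cumulative 60264. Total 60264.
Order B = (((A₁ × (A₂ × A₃)) × A₄) × A₅): (A₂ × A₃): 35×5 by 5×38 → 35×38, cost 35·5·38 = 6650; (A₁ × (A₂ × A₃)): 17×35 by 35×38 → 17×38, cost 17·35·38 = 22610; cumulative 29260; ((A₁ × (A₂ × A₃)) × A₄): 17×38 by 38×36 → 17×36, cost 17·38·36 = 23256; cumulative 52516; (((A₁ × (A₂ × A₃)) × A₄) × A₅): 17×36 by 36×42 → 17×42, cost 17·36·42 = 25704; cumulative 78220. Total 78220.
Difference: |60264 − 78220| = 17956.

17956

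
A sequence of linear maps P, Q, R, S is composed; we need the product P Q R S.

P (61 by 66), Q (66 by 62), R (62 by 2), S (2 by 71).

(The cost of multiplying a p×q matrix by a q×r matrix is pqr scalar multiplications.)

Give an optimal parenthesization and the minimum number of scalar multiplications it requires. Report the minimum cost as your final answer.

Adjacent pairs: PQ = 61·66·62 = 249612; QR = 66·62·2 = 8184; RS = 62·2·71 = 8804.
Length 3: P..R: k=1: 0+8184+61·66·2=16236; k=2: 249612+0+61·62·2=257176 → min 16236 | Q..S: k=2: 0+8804+66·62·71=299336; k=3: 8184+0+66·2·71=17556 → min 17556.
Length 4: P..S: k=1: 0+17556+61·66·71=303402; k=2: 249612+8804+61·62·71=526938; k=3: 16236+0+61·2·71=24898 → min 24898.
Optimal parenthesization: ((P (Q R)) S) with cost 24898.

24898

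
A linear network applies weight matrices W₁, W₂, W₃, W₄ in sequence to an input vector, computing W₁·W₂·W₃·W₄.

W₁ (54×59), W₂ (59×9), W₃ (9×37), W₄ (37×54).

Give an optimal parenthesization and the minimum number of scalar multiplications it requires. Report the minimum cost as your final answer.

72900

Adjacent pairs: W₁W₂ = 54·59·9 = 28674; W₂W₃ = 59·9·37 = 19647; W₃W₄ = 9·37·54 = 17982.
Length 3: W₁..W₃: k=1: 0+19647+54·59·37=137529; k=2: 28674+0+54·9·37=46656 → min 46656 | W₂..W₄: k=2: 0+17982+59·9·54=46656; k=3: 19647+0+59·37·54=137529 → min 46656.
Length 4: W₁..W₄: k=1: 0+46656+54·59·54=218700; k=2: 28674+17982+54·9·54=72900; k=3: 46656+0+54·37·54=154548 → min 72900.
Optimal parenthesization: ((W₁·W₂)·(W₃·W₄)) with cost 72900.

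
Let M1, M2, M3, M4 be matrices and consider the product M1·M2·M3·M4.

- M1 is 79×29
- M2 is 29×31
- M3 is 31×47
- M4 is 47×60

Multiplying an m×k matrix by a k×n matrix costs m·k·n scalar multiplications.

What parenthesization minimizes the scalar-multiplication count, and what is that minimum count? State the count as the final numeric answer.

Adjacent pairs: M1M2 = 79·29·31 = 71021; M2M3 = 29·31·47 = 42253; M3M4 = 31·47·60 = 87420.
Length 3: M1..M3: k=1: 0+42253+79·29·47=149930; k=2: 71021+0+79·31·47=186124 → min 149930 | M2..M4: k=2: 0+87420+29·31·60=141360; k=3: 42253+0+29·47·60=124033 → min 124033.
Length 4: M1..M4: k=1: 0+124033+79·29·60=261493; k=2: 71021+87420+79·31·60=305381; k=3: 149930+0+79·47·60=372710 → min 261493.
Optimal parenthesization: (M1·((M2·M3)·M4)) with cost 261493.

261493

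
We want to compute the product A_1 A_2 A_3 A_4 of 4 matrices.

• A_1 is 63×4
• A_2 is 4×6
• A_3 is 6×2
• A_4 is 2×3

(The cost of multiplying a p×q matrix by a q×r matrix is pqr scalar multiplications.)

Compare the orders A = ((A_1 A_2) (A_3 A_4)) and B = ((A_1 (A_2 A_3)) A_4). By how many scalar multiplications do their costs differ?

1752

Order A = ((A_1 A_2) (A_3 A_4)): (A_1 A_2): 63×4 by 4×6 → 63×6, cost 63·4·6 = 1512; (A_3 A_4): 6×2 by 2×3 → 6×3, cost 6·2·3 = 36; ((A_1 A_2) (A_3 A_4)): 63×6 by 6×3 → 63×3, cost 63·6·3 = 1134; cumulative 2682. Total 2682.
Order B = ((A_1 (A_2 A_3)) A_4): (A_2 A_3): 4×6 by 6×2 → 4×2, cost 4·6·2 = 48; (A_1 (A_2 A_3)): 63×4 by 4×2 → 63×2, cost 63·4·2 = 504; cumulative 552; ((A_1 (A_2 A_3)) A_4): 63×2 by 2×3 → 63×3, cost 63·2·3 = 378; cumulative 930. Total 930.
Difference: |2682 − 930| = 1752.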